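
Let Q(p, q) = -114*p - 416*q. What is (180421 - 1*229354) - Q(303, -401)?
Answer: -181207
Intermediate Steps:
Q(p, q) = -416*q - 114*p
(180421 - 1*229354) - Q(303, -401) = (180421 - 1*229354) - (-416*(-401) - 114*303) = (180421 - 229354) - (166816 - 34542) = -48933 - 1*132274 = -48933 - 132274 = -181207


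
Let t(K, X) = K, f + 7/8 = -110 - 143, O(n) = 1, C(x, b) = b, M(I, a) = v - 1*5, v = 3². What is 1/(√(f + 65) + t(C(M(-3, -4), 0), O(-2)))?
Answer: -2*I*√3022/1511 ≈ -0.072763*I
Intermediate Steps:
v = 9
M(I, a) = 4 (M(I, a) = 9 - 1*5 = 9 - 5 = 4)
f = -2031/8 (f = -7/8 + (-110 - 143) = -7/8 - 253 = -2031/8 ≈ -253.88)
1/(√(f + 65) + t(C(M(-3, -4), 0), O(-2))) = 1/(√(-2031/8 + 65) + 0) = 1/(√(-1511/8) + 0) = 1/(I*√3022/4 + 0) = 1/(I*√3022/4) = -2*I*√3022/1511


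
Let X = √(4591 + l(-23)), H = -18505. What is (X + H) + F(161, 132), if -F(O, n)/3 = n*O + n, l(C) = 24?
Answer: -82657 + √4615 ≈ -82589.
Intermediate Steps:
F(O, n) = -3*n - 3*O*n (F(O, n) = -3*(n*O + n) = -3*(O*n + n) = -3*(n + O*n) = -3*n - 3*O*n)
X = √4615 (X = √(4591 + 24) = √4615 ≈ 67.934)
(X + H) + F(161, 132) = (√4615 - 18505) - 3*132*(1 + 161) = (-18505 + √4615) - 3*132*162 = (-18505 + √4615) - 64152 = -82657 + √4615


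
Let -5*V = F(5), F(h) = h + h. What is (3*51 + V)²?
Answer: 22801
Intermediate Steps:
F(h) = 2*h
V = -2 (V = -2*5/5 = -⅕*10 = -2)
(3*51 + V)² = (3*51 - 2)² = (153 - 2)² = 151² = 22801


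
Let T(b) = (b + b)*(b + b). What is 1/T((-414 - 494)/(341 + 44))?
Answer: 148225/3297856 ≈ 0.044946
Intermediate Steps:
T(b) = 4*b² (T(b) = (2*b)*(2*b) = 4*b²)
1/T((-414 - 494)/(341 + 44)) = 1/(4*((-414 - 494)/(341 + 44))²) = 1/(4*(-908/385)²) = 1/(4*(824464/148225)) = 1/(3297856/148225) = 148225/3297856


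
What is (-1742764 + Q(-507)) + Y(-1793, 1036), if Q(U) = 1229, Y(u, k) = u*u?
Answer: 1473314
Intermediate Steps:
Y(u, k) = u²
(-1742764 + Q(-507)) + Y(-1793, 1036) = (-1742764 + 1229) + (-1793)² = -1741535 + 3214849 = 1473314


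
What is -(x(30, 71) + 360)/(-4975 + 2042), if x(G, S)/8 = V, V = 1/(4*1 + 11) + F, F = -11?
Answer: 584/6285 ≈ 0.092920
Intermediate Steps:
V = -164/15 (V = 1/(4*1 + 11) - 11 = 1/(4 + 11) - 11 = 1/15 - 11 = -164/15 ≈ -10.933)
x(G, S) = -1312/15 (x(G, S) = 8*(-164/15) = -1312/15)
-(x(30, 71) + 360)/(-4975 + 2042) = -(-1312/15 + 360)/(-4975 + 2042) = -4088/(15*(-2933)) = -4088*(-1)/(15*2933) = -1*(-584/6285) = 584/6285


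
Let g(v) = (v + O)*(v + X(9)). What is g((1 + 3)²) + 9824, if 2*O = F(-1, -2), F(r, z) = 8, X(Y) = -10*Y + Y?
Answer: 8524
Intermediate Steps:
X(Y) = -9*Y
O = 4 (O = (½)*8 = 4)
g(v) = (-81 + v)*(4 + v) (g(v) = (v + 4)*(v - 9*9) = (4 + v)*(v - 81) = (4 + v)*(-81 + v) = (-81 + v)*(4 + v))
g((1 + 3)²) + 9824 = (-324 + ((1 + 3)²)² - 77*(1 + 3)²) + 9824 = (-324 + (4²)² - 77*4²) + 9824 = (-324 + 16² - 77*16) + 9824 = (-324 + 256 - 1232) + 9824 = -1300 + 9824 = 8524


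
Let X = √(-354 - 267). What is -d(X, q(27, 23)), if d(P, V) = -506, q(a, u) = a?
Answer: 506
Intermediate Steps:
X = 3*I*√69 (X = √(-621) = 3*I*√69 ≈ 24.92*I)
-d(X, q(27, 23)) = -1*(-506) = 506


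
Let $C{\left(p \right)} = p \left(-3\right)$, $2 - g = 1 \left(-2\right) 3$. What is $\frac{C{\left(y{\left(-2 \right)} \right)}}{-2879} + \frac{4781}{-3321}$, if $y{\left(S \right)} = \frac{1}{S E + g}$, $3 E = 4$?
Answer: $- \frac{220202095}{152978544} \approx -1.4394$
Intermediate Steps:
$E = \frac{4}{3}$ ($E = \frac{1}{3} \cdot 4 = \frac{4}{3} \approx 1.3333$)
$g = 8$ ($g = 2 - 1 \left(-2\right) 3 = 2 - \left(-2\right) 3 = 2 - -6 = 2 + 6 = 8$)
$y{\left(S \right)} = \frac{1}{8 + \frac{4 S}{3}}$ ($y{\left(S \right)} = \frac{1}{S \frac{4}{3} + 8} = \frac{1}{\frac{4 S}{3} + 8} = \frac{1}{8 + \frac{4 S}{3}}$)
$C{\left(p \right)} = - 3 p$
$\frac{C{\left(y{\left(-2 \right)} \right)}}{-2879} + \frac{4781}{-3321} = \frac{\left(-3\right) \frac{3}{4 \left(6 - 2\right)}}{-2879} + \frac{4781}{-3321} = - 3 \frac{3}{4 \cdot 4} \left(- \frac{1}{2879}\right) + 4781 \left(- \frac{1}{3321}\right) = - 3 \cdot \frac{3}{4} \cdot \frac{1}{4} \left(- \frac{1}{2879}\right) - \frac{4781}{3321} = \left(-3\right) \frac{3}{16} \left(- \frac{1}{2879}\right) - \frac{4781}{3321} = \left(- \frac{9}{16}\right) \left(- \frac{1}{2879}\right) - \frac{4781}{3321} = \frac{9}{46064} - \frac{4781}{3321} = - \frac{220202095}{152978544}$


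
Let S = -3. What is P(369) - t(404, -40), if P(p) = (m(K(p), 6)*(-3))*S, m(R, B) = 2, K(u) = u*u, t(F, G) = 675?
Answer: -657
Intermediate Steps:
K(u) = u²
P(p) = 18 (P(p) = (2*(-3))*(-3) = -6*(-3) = 18)
P(369) - t(404, -40) = 18 - 1*675 = 18 - 675 = -657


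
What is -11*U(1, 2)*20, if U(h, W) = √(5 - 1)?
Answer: -440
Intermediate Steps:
U(h, W) = 2 (U(h, W) = √4 = 2)
-11*U(1, 2)*20 = -11*2*20 = -22*20 = -440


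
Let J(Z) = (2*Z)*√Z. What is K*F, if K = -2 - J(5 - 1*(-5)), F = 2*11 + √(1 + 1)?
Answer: -2*(1 + 10*√10)*(22 + √2) ≈ -1527.7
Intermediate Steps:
J(Z) = 2*Z^(3/2)
F = 22 + √2 ≈ 23.414
K = -2 - 20*√10 (K = -2 - 2*(5 - 1*(-5))^(3/2) = -2 - 2*(5 + 5)^(3/2) = -2 - 2*10^(3/2) = -2 - 2*10*√10 = -2 - 20*√10 ≈ -65.246)
K*F = (-2 - 20*√10)*(22 + √2)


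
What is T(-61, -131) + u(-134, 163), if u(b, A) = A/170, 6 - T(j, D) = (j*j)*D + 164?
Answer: 82839973/170 ≈ 4.8729e+5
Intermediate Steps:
T(j, D) = -158 - D*j² (T(j, D) = 6 - ((j*j)*D + 164) = 6 - (j²*D + 164) = 6 - (D*j² + 164) = 6 - (164 + D*j²) = 6 + (-164 - D*j²) = -158 - D*j²)
u(b, A) = A/170 (u(b, A) = A*(1/170) = A/170)
T(-61, -131) + u(-134, 163) = (-158 - 1*(-131)*(-61)²) + (1/170)*163 = (-158 - 1*(-131)*3721) + 163/170 = (-158 + 487451) + 163/170 = 487293 + 163/170 = 82839973/170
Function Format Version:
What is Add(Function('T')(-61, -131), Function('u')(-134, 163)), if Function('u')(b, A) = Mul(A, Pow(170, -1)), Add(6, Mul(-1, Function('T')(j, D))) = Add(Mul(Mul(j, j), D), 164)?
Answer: Rational(82839973, 170) ≈ 4.8729e+5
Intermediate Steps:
Function('T')(j, D) = Add(-158, Mul(-1, D, Pow(j, 2))) (Function('T')(j, D) = Add(6, Mul(-1, Add(Mul(Mul(j, j), D), 164))) = Add(6, Mul(-1, Add(Mul(Pow(j, 2), D), 164))) = Add(6, Mul(-1, Add(Mul(D, Pow(j, 2)), 164))) = Add(6, Mul(-1, Add(164, Mul(D, Pow(j, 2))))) = Add(6, Add(-164, Mul(-1, D, Pow(j, 2)))) = Add(-158, Mul(-1, D, Pow(j, 2))))
Function('u')(b, A) = Mul(Rational(1, 170), A) (Function('u')(b, A) = Mul(A, Rational(1, 170)) = Mul(Rational(1, 170), A))
Add(Function('T')(-61, -131), Function('u')(-134, 163)) = Add(Add(-158, Mul(-1, -131, Pow(-61, 2))), Mul(Rational(1, 170), 163)) = Add(Add(-158, Mul(-1, -131, 3721)), Rational(163, 170)) = Add(Add(-158, 487451), Rational(163, 170)) = Add(487293, Rational(163, 170)) = Rational(82839973, 170)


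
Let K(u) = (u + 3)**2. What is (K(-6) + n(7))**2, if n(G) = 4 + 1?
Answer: 196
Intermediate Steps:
K(u) = (3 + u)**2
n(G) = 5
(K(-6) + n(7))**2 = ((3 - 6)**2 + 5)**2 = ((-3)**2 + 5)**2 = (9 + 5)**2 = 14**2 = 196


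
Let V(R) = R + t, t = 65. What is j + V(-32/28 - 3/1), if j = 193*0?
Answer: 426/7 ≈ 60.857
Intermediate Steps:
j = 0
V(R) = 65 + R (V(R) = R + 65 = 65 + R)
j + V(-32/28 - 3/1) = 0 + (65 + (-32/28 - 3/1)) = 0 + (65 + (-32*1/28 - 3*1)) = 0 + (65 + (-8/7 - 3)) = 0 + (65 - 29/7) = 0 + 426/7 = 426/7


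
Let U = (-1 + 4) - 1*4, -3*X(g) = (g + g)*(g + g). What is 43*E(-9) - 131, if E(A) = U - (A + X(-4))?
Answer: 3391/3 ≈ 1130.3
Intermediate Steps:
X(g) = -4*g**2/3 (X(g) = -(g + g)*(g + g)/3 = -2*g*2*g/3 = -4*g**2/3)
U = -1 (U = 3 - 4 = -1)
E(A) = 61/3 - A (E(A) = -1 - (A - 4/3*(-4)**2) = -1 - (A - 4/3*16) = -1 - (A - 64/3) = -1 - (-64/3 + A) = -1 + (64/3 - A) = 61/3 - A)
43*E(-9) - 131 = 43*(61/3 - 1*(-9)) - 131 = 43*(61/3 + 9) - 131 = 43*(88/3) - 131 = 3784/3 - 131 = 3391/3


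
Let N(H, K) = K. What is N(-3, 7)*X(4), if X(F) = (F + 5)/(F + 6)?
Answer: 63/10 ≈ 6.3000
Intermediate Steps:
X(F) = (5 + F)/(6 + F)
N(-3, 7)*X(4) = 7*((5 + 4)/(6 + 4)) = 7*(9/10) = 63/10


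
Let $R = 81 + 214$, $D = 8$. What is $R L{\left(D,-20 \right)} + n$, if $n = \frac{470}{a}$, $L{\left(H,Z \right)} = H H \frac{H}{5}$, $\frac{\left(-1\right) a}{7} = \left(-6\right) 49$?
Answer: $\frac{31084267}{1029} \approx 30208.0$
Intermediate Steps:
$a = 2058$ ($a = - 7 \left(\left(-6\right) 49\right) = \left(-7\right) \left(-294\right) = 2058$)
$L{\left(H,Z \right)} = \frac{H^{3}}{5}$ ($L{\left(H,Z \right)} = H^{2} H \frac{1}{5} = H^{2} \frac{H}{5} = \frac{H^{3}}{5}$)
$n = \frac{235}{1029}$ ($n = \frac{470}{2058} = 470 \cdot \frac{1}{2058} = \frac{235}{1029} \approx 0.22838$)
$R = 295$
$R L{\left(D,-20 \right)} + n = 295 \frac{8^{3}}{5} + \frac{235}{1029} = 295 \cdot \frac{1}{5} \cdot 512 + \frac{235}{1029} = 295 \cdot \frac{512}{5} + \frac{235}{1029} = 30208 + \frac{235}{1029} = \frac{31084267}{1029}$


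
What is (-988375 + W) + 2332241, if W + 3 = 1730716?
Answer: 3074579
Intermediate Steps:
W = 1730713 (W = -3 + 1730716 = 1730713)
(-988375 + W) + 2332241 = (-988375 + 1730713) + 2332241 = 742338 + 2332241 = 3074579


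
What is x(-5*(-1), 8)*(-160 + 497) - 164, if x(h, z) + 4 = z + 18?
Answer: 7250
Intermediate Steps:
x(h, z) = 14 + z (x(h, z) = -4 + (z + 18) = -4 + (18 + z) = 14 + z)
x(-5*(-1), 8)*(-160 + 497) - 164 = (14 + 8)*(-160 + 497) - 164 = 22*337 - 164 = 7414 - 164 = 7250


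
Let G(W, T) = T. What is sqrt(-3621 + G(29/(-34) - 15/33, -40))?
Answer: I*sqrt(3661) ≈ 60.506*I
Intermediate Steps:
sqrt(-3621 + G(29/(-34) - 15/33, -40)) = sqrt(-3621 - 40) = sqrt(-3661) = I*sqrt(3661)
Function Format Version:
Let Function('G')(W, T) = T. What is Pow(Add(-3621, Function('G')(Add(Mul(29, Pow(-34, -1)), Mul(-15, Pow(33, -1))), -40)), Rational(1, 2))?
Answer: Mul(I, Pow(3661, Rational(1, 2))) ≈ Mul(60.506, I)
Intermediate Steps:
Pow(Add(-3621, Function('G')(Add(Mul(29, Pow(-34, -1)), Mul(-15, Pow(33, -1))), -40)), Rational(1, 2)) = Pow(Add(-3621, -40), Rational(1, 2)) = Pow(-3661, Rational(1, 2)) = Mul(I, Pow(3661, Rational(1, 2)))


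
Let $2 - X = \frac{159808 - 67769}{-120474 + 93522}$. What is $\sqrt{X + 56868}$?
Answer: $\frac{\sqrt{10328358655902}}{13476} \approx 238.48$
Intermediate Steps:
$X = \frac{145943}{26952}$ ($X = 2 - \frac{159808 - 67769}{-120474 + 93522} = 2 - \frac{92039}{-26952} = 2 - 92039 \left(- \frac{1}{26952}\right) = 2 - - \frac{92039}{26952} = 2 + \frac{92039}{26952} = \frac{145943}{26952} \approx 5.4149$)
$\sqrt{X + 56868} = \sqrt{\frac{145943}{26952} + 56868} = \sqrt{\frac{1532852279}{26952}} = \frac{\sqrt{10328358655902}}{13476}$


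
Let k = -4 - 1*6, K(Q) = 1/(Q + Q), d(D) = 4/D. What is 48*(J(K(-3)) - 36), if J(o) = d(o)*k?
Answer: 9792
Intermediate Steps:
K(Q) = 1/(2*Q)
k = -10 (k = -4 - 6 = -10)
J(o) = -40/o (J(o) = (4/o)*(-10) = -40/o)
48*(J(K(-3)) - 36) = 48*(-40/((1/2)/(-3)) - 36) = 48*(-40/((1/2)*(-1/3)) - 36) = 48*(-40/(-1/6) - 36) = 48*(-40*(-6) - 36) = 48*(240 - 36) = 48*204 = 9792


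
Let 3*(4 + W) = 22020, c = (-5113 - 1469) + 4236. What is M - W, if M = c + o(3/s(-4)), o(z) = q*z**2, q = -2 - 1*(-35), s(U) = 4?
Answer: -154615/16 ≈ -9663.4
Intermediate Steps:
c = -2346 (c = -6582 + 4236 = -2346)
q = 33 (q = -2 + 35 = 33)
o(z) = 33*z**2
W = 7336 (W = -4 + (1/3)*22020 = -4 + 7340 = 7336)
M = -37239/16 (M = -2346 + 33*(3/4)**2 = -2346 + 33*(9/16) = -2346 + 297/16 = -37239/16 ≈ -2327.4)
M - W = -37239/16 - 1*7336 = -37239/16 - 7336 = -154615/16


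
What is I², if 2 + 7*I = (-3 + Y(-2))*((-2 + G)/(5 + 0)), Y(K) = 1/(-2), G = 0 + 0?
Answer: 9/1225 ≈ 0.0073469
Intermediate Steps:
G = 0
Y(K) = -½
I = -3/35 (I = -2/7 + ((-3 - ½)*((-2 + 0)/(5 + 0)))/7 = -2/7 + (-(-7)/5)/7 = -2/7 + (-7/2*(-⅖))/7 = -2/7 + (⅐)*(7/5) = -2/7 + ⅕ = -3/35 ≈ -0.085714)
I² = (-3/35)² = 9/1225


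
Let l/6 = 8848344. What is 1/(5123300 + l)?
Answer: 1/58213364 ≈ 1.7178e-8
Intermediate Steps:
l = 53090064 (l = 6*8848344 = 53090064)
1/(5123300 + l) = 1/(5123300 + 53090064) = 1/58213364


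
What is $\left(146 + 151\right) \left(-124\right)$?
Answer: $-36828$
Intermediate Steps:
$\left(146 + 151\right) \left(-124\right) = 297 \left(-124\right) = -36828$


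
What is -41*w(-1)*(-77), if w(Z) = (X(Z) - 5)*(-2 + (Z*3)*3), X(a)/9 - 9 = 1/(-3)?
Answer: -2535071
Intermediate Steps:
X(a) = 78 (X(a) = 81 + 9/(-3) = 81 + 9*(-⅓) = 81 - 3 = 78)
w(Z) = -146 + 657*Z (w(Z) = (78 - 5)*(-2 + (Z*3)*3) = 73*(-2 + (3*Z)*3) = 73*(-2 + 9*Z) = -146 + 657*Z)
-41*w(-1)*(-77) = -41*(-146 + 657*(-1))*(-77) = -41*(-146 - 657)*(-77) = -41*(-803)*(-77) = 32923*(-77) = -2535071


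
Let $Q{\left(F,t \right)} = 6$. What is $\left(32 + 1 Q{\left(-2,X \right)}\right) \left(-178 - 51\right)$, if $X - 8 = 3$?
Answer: $-8702$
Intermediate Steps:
$X = 11$ ($X = 8 + 3 = 11$)
$\left(32 + 1 Q{\left(-2,X \right)}\right) \left(-178 - 51\right) = \left(32 + 1 \cdot 6\right) \left(-178 - 51\right) = \left(32 + 6\right) \left(-229\right) = 38 \left(-229\right) = -8702$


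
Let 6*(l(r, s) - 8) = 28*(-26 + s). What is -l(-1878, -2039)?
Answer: 28886/3 ≈ 9628.7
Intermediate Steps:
l(r, s) = -340/3 + 14*s/3 (l(r, s) = 8 + (28*(-26 + s))/6 = 8 + (-728 + 28*s)/6 = 8 + (-364/3 + 14*s/3) = -340/3 + 14*s/3)
-l(-1878, -2039) = -(-340/3 + (14/3)*(-2039)) = -(-340/3 - 28546/3) = -1*(-28886/3) = 28886/3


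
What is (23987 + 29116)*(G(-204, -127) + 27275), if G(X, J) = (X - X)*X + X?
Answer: 1437551313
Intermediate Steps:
G(X, J) = X (G(X, J) = 0*X + X = 0 + X = X)
(23987 + 29116)*(G(-204, -127) + 27275) = (23987 + 29116)*(-204 + 27275) = 53103*27071 = 1437551313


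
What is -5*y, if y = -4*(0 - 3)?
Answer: -60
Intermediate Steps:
y = 12 (y = -4*(-3) = 12)
-5*y = -5*12 = -60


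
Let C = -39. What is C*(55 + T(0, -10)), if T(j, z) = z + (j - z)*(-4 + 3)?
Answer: -1365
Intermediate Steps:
T(j, z) = -j + 2*z (T(j, z) = z + (j - z)*(-1) = z + (z - j) = -j + 2*z)
C*(55 + T(0, -10)) = -39*(55 + (-1*0 + 2*(-10))) = -39*(55 + (0 - 20)) = -39*(55 - 20) = -39*35 = -1365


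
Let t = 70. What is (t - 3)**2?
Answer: 4489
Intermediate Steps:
(t - 3)**2 = (70 - 3)**2 = 67**2 = 4489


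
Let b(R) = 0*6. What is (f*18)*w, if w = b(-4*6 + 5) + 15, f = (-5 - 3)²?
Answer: 17280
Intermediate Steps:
f = 64 (f = (-8)² = 64)
b(R) = 0
w = 15 (w = 0 + 15 = 15)
(f*18)*w = (64*18)*15 = 1152*15 = 17280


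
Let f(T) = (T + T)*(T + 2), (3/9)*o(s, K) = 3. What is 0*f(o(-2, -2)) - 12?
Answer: -12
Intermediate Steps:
o(s, K) = 9 (o(s, K) = 3*3 = 9)
f(T) = 2*T*(2 + T) (f(T) = (2*T)*(2 + T) = 2*T*(2 + T))
0*f(o(-2, -2)) - 12 = 0*(2*9*(2 + 9)) - 12 = 0*(2*9*11) - 12 = 0*198 - 12 = 0 - 12 = -12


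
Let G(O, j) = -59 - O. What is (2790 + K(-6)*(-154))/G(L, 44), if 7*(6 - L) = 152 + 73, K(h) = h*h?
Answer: 9639/115 ≈ 83.817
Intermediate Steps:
K(h) = h²
L = -183/7 (L = 6 - (152 + 73)/7 = 6 - ⅐*225 = 6 - 225/7 = -183/7 ≈ -26.143)
(2790 + K(-6)*(-154))/G(L, 44) = (2790 + (-6)²*(-154))/(-59 - 1*(-183/7)) = (2790 + 36*(-154))/(-59 + 183/7) = (2790 - 5544)/(-230/7) = -2754*(-7/230) = 9639/115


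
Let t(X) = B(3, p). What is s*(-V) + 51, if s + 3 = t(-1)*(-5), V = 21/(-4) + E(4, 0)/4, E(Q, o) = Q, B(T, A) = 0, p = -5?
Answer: 153/4 ≈ 38.250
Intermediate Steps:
t(X) = 0
V = -17/4 (V = 21/(-4) + 4/4 = 21*(-¼) + 4*(¼) = -21/4 + 1 = -17/4 ≈ -4.2500)
s = -3 (s = -3 + 0*(-5) = -3 + 0 = -3)
s*(-V) + 51 = -(-3)*(-17)/4 + 51 = -3*17/4 + 51 = -51/4 + 51 = 153/4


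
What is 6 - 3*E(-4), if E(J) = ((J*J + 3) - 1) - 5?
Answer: -33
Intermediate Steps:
E(J) = -3 + J² (E(J) = ((J² + 3) - 1) - 5 = ((3 + J²) - 1) - 5 = (2 + J²) - 5 = -3 + J²)
6 - 3*E(-4) = 6 - 3*(-3 + (-4)²) = 6 - 3*(-3 + 16) = 6 - 3*13 = 6 - 39 = -33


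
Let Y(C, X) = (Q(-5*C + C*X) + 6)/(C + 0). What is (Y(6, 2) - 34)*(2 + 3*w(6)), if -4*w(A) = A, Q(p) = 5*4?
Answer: 445/6 ≈ 74.167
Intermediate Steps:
Q(p) = 20
w(A) = -A/4
Y(C, X) = 26/C (Y(C, X) = (20 + 6)/(C + 0) = 26/C)
(Y(6, 2) - 34)*(2 + 3*w(6)) = (26/6 - 34)*(2 + 3*(-¼*6)) = (26*(⅙) - 34)*(2 + 3*(-3/2)) = (13/3 - 34)*(2 - 9/2) = -89/3*(-5/2) = 445/6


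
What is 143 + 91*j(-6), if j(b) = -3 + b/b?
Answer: -39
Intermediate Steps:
j(b) = -2 (j(b) = -3 + 1 = -2)
143 + 91*j(-6) = 143 + 91*(-2) = 143 - 182 = -39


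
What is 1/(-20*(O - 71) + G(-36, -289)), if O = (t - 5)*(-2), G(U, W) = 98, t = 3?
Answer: 1/1438 ≈ 0.00069541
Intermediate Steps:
O = 4 (O = (3 - 5)*(-2) = -2*(-2) = 4)
1/(-20*(O - 71) + G(-36, -289)) = 1/(-20*(4 - 71) + 98) = 1/(-20*(-67) + 98) = 1/(1340 + 98) = 1/1438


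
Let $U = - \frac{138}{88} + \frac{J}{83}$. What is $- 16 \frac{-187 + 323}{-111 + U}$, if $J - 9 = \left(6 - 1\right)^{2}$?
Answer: $\frac{7946752}{409603} \approx 19.401$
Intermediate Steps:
$J = 34$ ($J = 9 + \left(6 - 1\right)^{2} = 9 + 5^{2} = 9 + 25 = 34$)
$U = - \frac{4231}{3652}$ ($U = - \frac{138}{88} + \frac{34}{83} = \left(-138\right) \frac{1}{88} + 34 \cdot \frac{1}{83} = - \frac{69}{44} + \frac{34}{83} = - \frac{4231}{3652} \approx -1.1585$)
$- 16 \frac{-187 + 323}{-111 + U} = - 16 \frac{-187 + 323}{-111 - \frac{4231}{3652}} = - 16 \frac{136}{- \frac{409603}{3652}} = - 16 \cdot 136 \left(- \frac{3652}{409603}\right) = \left(-16\right) \left(- \frac{496672}{409603}\right) = \frac{7946752}{409603}$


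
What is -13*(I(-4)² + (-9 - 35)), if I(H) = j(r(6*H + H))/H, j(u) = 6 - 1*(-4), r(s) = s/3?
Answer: 1963/4 ≈ 490.75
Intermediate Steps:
r(s) = s/3 (r(s) = s*(⅓) = s/3)
j(u) = 10 (j(u) = 6 + 4 = 10)
I(H) = 10/H
-13*(I(-4)² + (-9 - 35)) = -13*((10/(-4))² + (-9 - 35)) = -13*((10*(-¼))² - 44) = -13*((-5/2)² - 44) = -13*(25/4 - 44) = -13*(-151/4) = 1963/4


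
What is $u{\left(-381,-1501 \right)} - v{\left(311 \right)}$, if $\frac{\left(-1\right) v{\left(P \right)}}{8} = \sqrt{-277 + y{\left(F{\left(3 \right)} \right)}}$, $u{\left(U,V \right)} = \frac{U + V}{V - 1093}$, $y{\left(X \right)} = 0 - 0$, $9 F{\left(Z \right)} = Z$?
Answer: $\frac{941}{1297} + 8 i \sqrt{277} \approx 0.72552 + 133.15 i$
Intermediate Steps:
$F{\left(Z \right)} = \frac{Z}{9}$
$y{\left(X \right)} = 0$ ($y{\left(X \right)} = 0 + 0 = 0$)
$u{\left(U,V \right)} = \frac{U + V}{-1093 + V}$
$v{\left(P \right)} = - 8 i \sqrt{277}$ ($v{\left(P \right)} = - 8 \sqrt{-277 + 0} = - 8 \sqrt{-277} = - 8 i \sqrt{277}$)
$u{\left(-381,-1501 \right)} - v{\left(311 \right)} = \frac{-381 - 1501}{-1093 - 1501} - - 8 i \sqrt{277} = \frac{1}{-2594} \left(-1882\right) + 8 i \sqrt{277} = \left(- \frac{1}{2594}\right) \left(-1882\right) + 8 i \sqrt{277} = \frac{941}{1297} + 8 i \sqrt{277}$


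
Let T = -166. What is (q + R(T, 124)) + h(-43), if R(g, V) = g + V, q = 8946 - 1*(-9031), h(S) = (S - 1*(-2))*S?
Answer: 19698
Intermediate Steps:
h(S) = S*(2 + S) (h(S) = (S + 2)*S = (2 + S)*S = S*(2 + S))
q = 17977 (q = 8946 + 9031 = 17977)
R(g, V) = V + g
(q + R(T, 124)) + h(-43) = (17977 + (124 - 166)) - 43*(2 - 43) = (17977 - 42) - 43*(-41) = 17935 + 1763 = 19698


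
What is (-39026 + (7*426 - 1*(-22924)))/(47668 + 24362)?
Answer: -1312/7203 ≈ -0.18215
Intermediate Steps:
(-39026 + (7*426 - 1*(-22924)))/(47668 + 24362) = (-39026 + (2982 + 22924))/72030 = (-39026 + 25906)*(1/72030) = -13120*1/72030 = -1312/7203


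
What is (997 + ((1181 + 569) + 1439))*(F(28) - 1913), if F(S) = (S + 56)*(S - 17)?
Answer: -4139954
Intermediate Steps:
F(S) = (-17 + S)*(56 + S) (F(S) = (56 + S)*(-17 + S) = (-17 + S)*(56 + S))
(997 + ((1181 + 569) + 1439))*(F(28) - 1913) = (997 + ((1181 + 569) + 1439))*((-952 + 28² + 39*28) - 1913) = (997 + (1750 + 1439))*((-952 + 784 + 1092) - 1913) = (997 + 3189)*(924 - 1913) = 4186*(-989) = -4139954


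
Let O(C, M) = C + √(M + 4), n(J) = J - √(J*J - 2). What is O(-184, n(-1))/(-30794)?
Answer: 92/15397 - √(3 - I)/30794 ≈ 0.0059182 + 9.2501e-6*I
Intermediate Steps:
n(J) = J - √(-2 + J²) (n(J) = J - √(J² - 2) = J - √(-2 + J²))
O(C, M) = C + √(4 + M)
O(-184, n(-1))/(-30794) = (-184 + √(4 + (-1 - √(-2 + (-1)²))))/(-30794) = (-184 + √(4 + (-1 - √(-2 + 1))))*(-1/30794) = (-184 + √(4 + (-1 - √(-1))))*(-1/30794) = (-184 + √(4 + (-1 - I)))*(-1/30794) = (-184 + √(3 - I))*(-1/30794) = 92/15397 - √(3 - I)/30794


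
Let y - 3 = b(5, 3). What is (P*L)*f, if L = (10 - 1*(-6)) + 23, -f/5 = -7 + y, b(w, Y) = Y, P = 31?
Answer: 6045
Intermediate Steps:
y = 6 (y = 3 + 3 = 6)
f = 5 (f = -5*(-7 + 6) = -5*(-1) = 5)
L = 39 (L = (10 + 6) + 23 = 16 + 23 = 39)
(P*L)*f = (31*39)*5 = 1209*5 = 6045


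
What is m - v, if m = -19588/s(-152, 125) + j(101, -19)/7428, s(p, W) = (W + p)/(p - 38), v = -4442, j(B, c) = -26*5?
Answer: -4459011653/33426 ≈ -1.3340e+5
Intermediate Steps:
j(B, c) = -130
s(p, W) = (W + p)/(-38 + p)
m = -4607489945/33426 (m = -19588*(-38 - 152)/(125 - 152) - 130/7428 = -19588/(-27/(-190)) - 130*1/7428 = -19588/((-1/190*(-27))) - 65/3714 = -19588/27/190 - 65/3714 = -19588*190/27 - 65/3714 = -3721720/27 - 65/3714 = -4607489945/33426 ≈ -1.3784e+5)
m - v = -4607489945/33426 - 1*(-4442) = -4607489945/33426 + 4442 = -4459011653/33426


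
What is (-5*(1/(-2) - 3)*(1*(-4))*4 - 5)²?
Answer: 81225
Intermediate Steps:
(-5*(1/(-2) - 3)*(1*(-4))*4 - 5)² = (-5*(1*(-½) - 3)*(-4*4) - 5)² = (-5*(-½ - 3)*(-16) - 5)² = (-(-35)*(-16)/2 - 5)² = (-5*56 - 5)² = (-280 - 5)² = (-285)² = 81225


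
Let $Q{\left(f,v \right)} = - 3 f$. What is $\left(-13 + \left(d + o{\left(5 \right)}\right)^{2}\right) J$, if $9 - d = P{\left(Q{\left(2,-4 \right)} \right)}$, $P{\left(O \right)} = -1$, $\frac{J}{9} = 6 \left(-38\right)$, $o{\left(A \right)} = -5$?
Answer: $-24624$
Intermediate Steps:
$J = -2052$ ($J = 9 \cdot 6 \left(-38\right) = 9 \left(-228\right) = -2052$)
$d = 10$ ($d = 9 - -1 = 9 + 1 = 10$)
$\left(-13 + \left(d + o{\left(5 \right)}\right)^{2}\right) J = \left(-13 + \left(10 - 5\right)^{2}\right) \left(-2052\right) = \left(-13 + 5^{2}\right) \left(-2052\right) = \left(-13 + 25\right) \left(-2052\right) = 12 \left(-2052\right) = -24624$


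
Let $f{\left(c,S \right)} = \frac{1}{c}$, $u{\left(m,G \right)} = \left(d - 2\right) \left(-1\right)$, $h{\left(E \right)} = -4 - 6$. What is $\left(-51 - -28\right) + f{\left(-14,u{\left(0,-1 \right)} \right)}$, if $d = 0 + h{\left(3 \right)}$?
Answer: $- \frac{323}{14} \approx -23.071$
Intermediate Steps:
$h{\left(E \right)} = -10$ ($h{\left(E \right)} = -4 - 6 = -10$)
$d = -10$ ($d = 0 - 10 = -10$)
$u{\left(m,G \right)} = 12$ ($u{\left(m,G \right)} = \left(-10 - 2\right) \left(-1\right) = \left(-12\right) \left(-1\right) = 12$)
$\left(-51 - -28\right) + f{\left(-14,u{\left(0,-1 \right)} \right)} = \left(-51 - -28\right) + \frac{1}{-14} = \left(-51 + 28\right) - \frac{1}{14} = -23 - \frac{1}{14} = - \frac{323}{14}$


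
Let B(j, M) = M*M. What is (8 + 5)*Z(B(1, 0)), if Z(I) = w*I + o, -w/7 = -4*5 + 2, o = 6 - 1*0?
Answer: 78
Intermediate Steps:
o = 6 (o = 6 + 0 = 6)
B(j, M) = M²
w = 126 (w = -7*(-4*5 + 2) = -7*(-20 + 2) = -7*(-18) = 126)
Z(I) = 6 + 126*I (Z(I) = 126*I + 6 = 6 + 126*I)
(8 + 5)*Z(B(1, 0)) = (8 + 5)*(6 + 126*0²) = 13*(6 + 126*0) = 13*(6 + 0) = 13*6 = 78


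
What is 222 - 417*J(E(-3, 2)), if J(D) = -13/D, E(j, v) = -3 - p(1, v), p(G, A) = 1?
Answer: -4533/4 ≈ -1133.3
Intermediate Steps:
E(j, v) = -4 (E(j, v) = -3 - 1*1 = -3 - 1 = -4)
222 - 417*J(E(-3, 2)) = 222 - (-5421)/(-4) = 222 - (-5421)*(-1)/4 = 222 - 417*13/4 = 222 - 5421/4 = -4533/4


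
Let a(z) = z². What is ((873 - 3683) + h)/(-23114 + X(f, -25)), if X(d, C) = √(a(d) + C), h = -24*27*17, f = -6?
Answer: 319574164/534256985 + 13826*√11/534256985 ≈ 0.59825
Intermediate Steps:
h = -11016 (h = -648*17 = -11016)
X(d, C) = √(C + d²) (X(d, C) = √(d² + C) = √(C + d²))
((873 - 3683) + h)/(-23114 + X(f, -25)) = ((873 - 3683) - 11016)/(-23114 + √(-25 + (-6)²)) = (-2810 - 11016)/(-23114 + √(-25 + 36)) = -13826/(-23114 + √11)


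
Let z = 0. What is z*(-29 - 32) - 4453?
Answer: -4453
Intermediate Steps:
z*(-29 - 32) - 4453 = 0*(-29 - 32) - 4453 = 0*(-61) - 4453 = 0 - 4453 = -4453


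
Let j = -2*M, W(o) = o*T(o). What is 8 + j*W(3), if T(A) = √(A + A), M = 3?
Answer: 8 - 18*√6 ≈ -36.091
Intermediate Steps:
T(A) = √2*√A (T(A) = √(2*A) = √2*√A)
W(o) = √2*o^(3/2) (W(o) = o*(√2*√o) = √2*o^(3/2))
j = -6 (j = -2*3 = -6)
8 + j*W(3) = 8 - 6*√2*3^(3/2) = 8 - 6*√2*3*√3 = 8 - 18*√6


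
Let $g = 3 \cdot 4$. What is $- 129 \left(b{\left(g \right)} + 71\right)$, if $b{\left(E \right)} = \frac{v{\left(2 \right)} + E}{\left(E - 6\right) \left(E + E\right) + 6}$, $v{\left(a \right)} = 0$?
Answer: $- \frac{229233}{25} \approx -9169.3$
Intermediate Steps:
$g = 12$
$b{\left(E \right)} = \frac{E}{6 + 2 E \left(-6 + E\right)}$ ($b{\left(E \right)} = \frac{0 + E}{\left(E - 6\right) \left(E + E\right) + 6} = \frac{E}{\left(-6 + E\right) 2 E + 6} = \frac{E}{2 E \left(-6 + E\right) + 6} = \frac{E}{6 + 2 E \left(-6 + E\right)}$)
$- 129 \left(b{\left(g \right)} + 71\right) = - 129 \left(\frac{1}{2} \cdot 12 \frac{1}{3 + 12^{2} - 72} + 71\right) = - 129 \left(\frac{1}{2} \cdot 12 \frac{1}{3 + 144 - 72} + 71\right) = - 129 \left(\frac{1}{2} \cdot 12 \cdot \frac{1}{75} + 71\right) = - 129 \left(\frac{2}{25} + 71\right) = \left(-129\right) \frac{1777}{25} = - \frac{229233}{25}$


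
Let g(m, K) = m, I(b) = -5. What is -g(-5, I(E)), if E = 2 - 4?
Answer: 5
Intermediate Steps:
E = -2
-g(-5, I(E)) = -1*(-5) = 5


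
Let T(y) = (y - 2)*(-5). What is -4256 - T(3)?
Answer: -4251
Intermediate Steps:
T(y) = 10 - 5*y (T(y) = (-2 + y)*(-5) = 10 - 5*y)
-4256 - T(3) = -4256 - (10 - 5*3) = -4256 - (10 - 15) = -4256 - 1*(-5) = -4256 + 5 = -4251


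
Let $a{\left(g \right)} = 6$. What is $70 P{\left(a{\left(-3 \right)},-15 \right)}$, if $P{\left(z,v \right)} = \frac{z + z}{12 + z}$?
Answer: $\frac{140}{3} \approx 46.667$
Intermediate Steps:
$P{\left(z,v \right)} = \frac{2 z}{12 + z}$
$70 P{\left(a{\left(-3 \right)},-15 \right)} = 70 \cdot 2 \cdot 6 \frac{1}{12 + 6} = 70 \cdot 2 \cdot 6 \cdot \frac{1}{18} = 70 \cdot \frac{2}{3} = \frac{140}{3}$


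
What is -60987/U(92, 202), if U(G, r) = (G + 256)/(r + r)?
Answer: -70801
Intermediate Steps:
U(G, r) = (256 + G)/(2*r) (U(G, r) = (256 + G)/((2*r)) = (256 + G)*(1/(2*r)) = (256 + G)/(2*r))
-60987/U(92, 202) = -60987*404/(256 + 92) = -60987/((1/2)*(1/202)*348) = -60987/87/101 = -60987*101/87 = -70801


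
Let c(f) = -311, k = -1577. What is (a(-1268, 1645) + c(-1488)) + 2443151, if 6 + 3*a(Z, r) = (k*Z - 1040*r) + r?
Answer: 2539665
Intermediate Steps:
a(Z, r) = -2 - 1577*Z/3 - 1039*r/3 (a(Z, r) = -2 + ((-1577*Z - 1040*r) + r)/3 = -2 + (-1577*Z - 1039*r)/3 = -2 + (-1577*Z/3 - 1039*r/3) = -2 - 1577*Z/3 - 1039*r/3)
(a(-1268, 1645) + c(-1488)) + 2443151 = ((-2 - 1577/3*(-1268) - 1039/3*1645) - 311) + 2443151 = ((-2 + 1999636/3 - 1709155/3) - 311) + 2443151 = (96825 - 311) + 2443151 = 96514 + 2443151 = 2539665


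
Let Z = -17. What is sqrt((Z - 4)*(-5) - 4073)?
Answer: 8*I*sqrt(62) ≈ 62.992*I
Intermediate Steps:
sqrt((Z - 4)*(-5) - 4073) = sqrt((-17 - 4)*(-5) - 4073) = sqrt(-21*(-5) - 4073) = sqrt(105 - 4073) = sqrt(-3968) = 8*I*sqrt(62)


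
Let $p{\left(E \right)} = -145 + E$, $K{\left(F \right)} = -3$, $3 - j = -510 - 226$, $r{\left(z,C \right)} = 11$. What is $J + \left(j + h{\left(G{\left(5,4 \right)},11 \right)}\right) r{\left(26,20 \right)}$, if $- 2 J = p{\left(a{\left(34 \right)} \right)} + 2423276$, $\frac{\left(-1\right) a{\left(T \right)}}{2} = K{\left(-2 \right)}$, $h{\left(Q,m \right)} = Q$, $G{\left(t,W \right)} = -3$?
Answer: $- \frac{2406945}{2} \approx -1.2035 \cdot 10^{6}$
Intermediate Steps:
$j = 739$ ($j = 3 - \left(-510 - 226\right) = 3 - -736 = 3 + 736 = 739$)
$a{\left(T \right)} = 6$ ($a{\left(T \right)} = \left(-2\right) \left(-3\right) = 6$)
$J = - \frac{2423137}{2}$ ($J = - \frac{\left(-145 + 6\right) + 2423276}{2} = - \frac{-139 + 2423276}{2} = \left(- \frac{1}{2}\right) 2423137 = - \frac{2423137}{2} \approx -1.2116 \cdot 10^{6}$)
$J + \left(j + h{\left(G{\left(5,4 \right)},11 \right)}\right) r{\left(26,20 \right)} = - \frac{2423137}{2} + \left(739 - 3\right) 11 = - \frac{2423137}{2} + 736 \cdot 11 = - \frac{2423137}{2} + 8096 = - \frac{2406945}{2}$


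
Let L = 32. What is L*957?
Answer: 30624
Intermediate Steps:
L*957 = 32*957 = 30624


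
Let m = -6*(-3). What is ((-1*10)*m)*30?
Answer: -5400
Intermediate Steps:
m = 18
((-1*10)*m)*30 = (-1*10*18)*30 = -10*18*30 = -180*30 = -5400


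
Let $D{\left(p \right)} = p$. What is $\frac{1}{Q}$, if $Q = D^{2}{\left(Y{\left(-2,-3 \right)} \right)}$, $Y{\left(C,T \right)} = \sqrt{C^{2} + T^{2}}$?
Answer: $\frac{1}{13} \approx 0.076923$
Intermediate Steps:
$Q = 13$ ($Q = \left(\sqrt{\left(-2\right)^{2} + \left(-3\right)^{2}}\right)^{2} = \left(\sqrt{4 + 9}\right)^{2} = \left(\sqrt{13}\right)^{2} = 13$)
$\frac{1}{Q} = \frac{1}{13}$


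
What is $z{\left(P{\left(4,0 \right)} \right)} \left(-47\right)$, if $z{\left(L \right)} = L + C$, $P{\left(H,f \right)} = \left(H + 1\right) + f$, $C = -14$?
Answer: $423$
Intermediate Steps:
$P{\left(H,f \right)} = 1 + H + f$ ($P{\left(H,f \right)} = \left(1 + H\right) + f = 1 + H + f$)
$z{\left(L \right)} = -14 + L$ ($z{\left(L \right)} = L - 14 = -14 + L$)
$z{\left(P{\left(4,0 \right)} \right)} \left(-47\right) = \left(-14 + \left(1 + 4 + 0\right)\right) \left(-47\right) = \left(-14 + 5\right) \left(-47\right) = \left(-9\right) \left(-47\right) = 423$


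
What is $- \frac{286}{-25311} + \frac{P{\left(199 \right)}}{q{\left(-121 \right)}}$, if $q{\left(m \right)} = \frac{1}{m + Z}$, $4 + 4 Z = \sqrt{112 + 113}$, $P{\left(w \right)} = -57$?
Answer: $\frac{4772105}{708} \approx 6740.3$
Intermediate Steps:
$Z = \frac{11}{4}$ ($Z = -1 + \frac{\sqrt{112 + 113}}{4} = -1 + \frac{\sqrt{225}}{4} = -1 + \frac{1}{4} \cdot 15 = -1 + \frac{15}{4} = \frac{11}{4} \approx 2.75$)
$q{\left(m \right)} = \frac{1}{\frac{11}{4} + m}$ ($q{\left(m \right)} = \frac{1}{m + \frac{11}{4}} = \frac{1}{\frac{11}{4} + m}$)
$- \frac{286}{-25311} + \frac{P{\left(199 \right)}}{q{\left(-121 \right)}} = - \frac{286}{-25311} - \frac{57}{4 \frac{1}{11 + 4 \left(-121\right)}} = \left(-286\right) \left(- \frac{1}{25311}\right) - \frac{57}{4 \frac{1}{11 - 484}} = \frac{2}{177} - \frac{57}{4 \frac{1}{-473}} = \frac{2}{177} - \frac{57}{4 \left(- \frac{1}{473}\right)} = \frac{2}{177} - \frac{57}{- \frac{4}{473}} = \frac{2}{177} - - \frac{26961}{4} = \frac{2}{177} + \frac{26961}{4} = \frac{4772105}{708}$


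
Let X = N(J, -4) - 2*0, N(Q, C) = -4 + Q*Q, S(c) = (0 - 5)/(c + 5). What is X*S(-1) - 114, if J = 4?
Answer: -129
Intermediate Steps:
S(c) = -5/(5 + c)
N(Q, C) = -4 + Q²
X = 12 (X = (-4 + 4²) - 2*0 = (-4 + 16) + 0 = 12 + 0 = 12)
X*S(-1) - 114 = 12*(-5/(5 - 1)) - 114 = 12*(-5/4) - 114 = -15 - 114 = -129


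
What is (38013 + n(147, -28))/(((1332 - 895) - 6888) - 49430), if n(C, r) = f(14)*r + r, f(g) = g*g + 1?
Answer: -10823/18627 ≈ -0.58104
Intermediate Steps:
f(g) = 1 + g**2 (f(g) = g**2 + 1 = 1 + g**2)
n(C, r) = 198*r (n(C, r) = (1 + 14**2)*r + r = (1 + 196)*r + r = 197*r + r = 198*r)
(38013 + n(147, -28))/(((1332 - 895) - 6888) - 49430) = (38013 + 198*(-28))/(((1332 - 895) - 6888) - 49430) = (38013 - 5544)/((437 - 6888) - 49430) = 32469/(-6451 - 49430) = 32469/(-55881) = 32469*(-1/55881) = -10823/18627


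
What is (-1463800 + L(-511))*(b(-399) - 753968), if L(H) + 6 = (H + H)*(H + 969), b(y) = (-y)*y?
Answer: 1764134754058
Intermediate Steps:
b(y) = -y**2
L(H) = -6 + 2*H*(969 + H) (L(H) = -6 + (H + H)*(H + 969) = -6 + (2*H)*(969 + H) = -6 + 2*H*(969 + H))
(-1463800 + L(-511))*(b(-399) - 753968) = (-1463800 + (-6 + 2*(-511)**2 + 1938*(-511)))*(-1*(-399)**2 - 753968) = (-1463800 + (-6 + 2*261121 - 990318))*(-1*159201 - 753968) = (-1463800 + (-6 + 522242 - 990318))*(-159201 - 753968) = (-1463800 - 468082)*(-913169) = -1931882*(-913169) = 1764134754058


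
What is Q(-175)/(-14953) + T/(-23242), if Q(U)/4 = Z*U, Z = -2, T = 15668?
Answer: -133411202/173768813 ≈ -0.76775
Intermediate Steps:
Q(U) = -8*U (Q(U) = 4*(-2*U) = -8*U)
Q(-175)/(-14953) + T/(-23242) = -8*(-175)/(-14953) + 15668/(-23242) = 1400*(-1/14953) + 15668*(-1/23242) = -1400/14953 - 7834/11621 = -133411202/173768813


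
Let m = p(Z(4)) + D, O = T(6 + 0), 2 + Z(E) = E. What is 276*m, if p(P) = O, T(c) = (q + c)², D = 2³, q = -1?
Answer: 9108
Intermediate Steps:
Z(E) = -2 + E
D = 8
T(c) = (-1 + c)²
O = 25 (O = (-1 + (6 + 0))² = (-1 + 6)² = 5² = 25)
p(P) = 25
m = 33 (m = 25 + 8 = 33)
276*m = 276*33 = 9108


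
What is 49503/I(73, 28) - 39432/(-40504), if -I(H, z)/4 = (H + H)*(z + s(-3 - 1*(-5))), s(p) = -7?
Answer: -63394811/20697544 ≈ -3.0629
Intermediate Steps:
I(H, z) = -8*H*(-7 + z) (I(H, z) = -4*(H + H)*(z - 7) = -4*2*H*(-7 + z) = -8*H*(-7 + z))
49503/I(73, 28) - 39432/(-40504) = 49503/((8*73*(7 - 1*28))) - 39432/(-40504) = 49503/((8*73*(7 - 28))) - 39432*(-1/40504) = 49503/((8*73*(-21))) + 4929/5063 = 49503/(-12264) + 4929/5063 = 49503*(-1/12264) + 4929/5063 = -16501/4088 + 4929/5063 = -63394811/20697544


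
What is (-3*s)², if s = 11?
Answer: 1089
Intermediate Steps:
(-3*s)² = (-3*11)² = (-33)² = 1089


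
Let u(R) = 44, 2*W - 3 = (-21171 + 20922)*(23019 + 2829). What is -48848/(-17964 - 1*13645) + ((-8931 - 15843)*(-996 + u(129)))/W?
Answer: -23070468912/3989024191 ≈ -5.7835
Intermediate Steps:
W = -6436149/2 (W = 3/2 + ((-21171 + 20922)*(23019 + 2829))/2 = 3/2 + (-249*25848)/2 = 3/2 + (½)*(-6436152) = 3/2 - 3218076 = -6436149/2 ≈ -3.2181e+6)
-48848/(-17964 - 1*13645) + ((-8931 - 15843)*(-996 + u(129)))/W = -48848/(-17964 - 1*13645) + ((-8931 - 15843)*(-996 + 44))/(-6436149/2) = -48848/(-17964 - 13645) - 24774*(-952)*(-2/6436149) = -48848/(-31609) + 23584848*(-2/6436149) = -48848*(-1/31609) - 924896/126199 = 48848/31609 - 924896/126199 = -23070468912/3989024191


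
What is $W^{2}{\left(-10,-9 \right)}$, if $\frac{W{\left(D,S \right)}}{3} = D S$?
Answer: $72900$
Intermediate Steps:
$W{\left(D,S \right)} = 3 D S$
$W^{2}{\left(-10,-9 \right)} = \left(3 \left(-10\right) \left(-9\right)\right)^{2} = 270^{2} = 72900$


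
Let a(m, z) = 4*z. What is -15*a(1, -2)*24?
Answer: 2880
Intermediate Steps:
-15*a(1, -2)*24 = -60*(-2)*24 = -15*(-8)*24 = 120*24 = 2880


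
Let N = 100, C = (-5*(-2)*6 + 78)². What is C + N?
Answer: 19144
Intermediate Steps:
C = 19044 (C = (10*6 + 78)² = (60 + 78)² = 138² = 19044)
C + N = 19044 + 100 = 19144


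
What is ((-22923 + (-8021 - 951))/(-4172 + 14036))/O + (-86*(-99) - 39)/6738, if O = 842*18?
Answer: 211131214315/167887134432 ≈ 1.2576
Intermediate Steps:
O = 15156
((-22923 + (-8021 - 951))/(-4172 + 14036))/O + (-86*(-99) - 39)/6738 = ((-22923 + (-8021 - 951))/(-4172 + 14036))/15156 + (-86*(-99) - 39)/6738 = ((-22923 - 8972)/9864)*(1/15156) + (8514 - 39)*(1/6738) = -31895*1/9864*(1/15156) + 8475*(1/6738) = -31895/9864*1/15156 + 2825/2246 = -31895/149498784 + 2825/2246 = 211131214315/167887134432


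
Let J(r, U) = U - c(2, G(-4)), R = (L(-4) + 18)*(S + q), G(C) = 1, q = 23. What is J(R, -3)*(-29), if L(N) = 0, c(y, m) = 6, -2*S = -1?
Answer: 261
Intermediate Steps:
S = 1/2 (S = -1/2*(-1) = 1/2 ≈ 0.50000)
R = 423 (R = (0 + 18)*(1/2 + 23) = 18*(47/2) = 423)
J(r, U) = -6 + U (J(r, U) = U - 1*6 = U - 6 = -6 + U)
J(R, -3)*(-29) = (-6 - 3)*(-29) = -9*(-29) = 261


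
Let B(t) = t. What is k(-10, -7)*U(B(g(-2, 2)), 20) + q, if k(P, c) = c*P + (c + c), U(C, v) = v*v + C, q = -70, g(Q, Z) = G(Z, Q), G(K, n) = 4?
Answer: 22554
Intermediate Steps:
g(Q, Z) = 4
U(C, v) = C + v² (U(C, v) = v² + C = C + v²)
k(P, c) = 2*c + P*c (k(P, c) = P*c + 2*c = 2*c + P*c)
k(-10, -7)*U(B(g(-2, 2)), 20) + q = (-7*(2 - 10))*(4 + 20²) - 70 = (-7*(-8))*(4 + 400) - 70 = 56*404 - 70 = 22624 - 70 = 22554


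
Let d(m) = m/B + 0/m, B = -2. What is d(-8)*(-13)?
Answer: -52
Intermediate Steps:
d(m) = -m/2 (d(m) = m/(-2) + 0/m = m*(-½) + 0 = -m/2 + 0 = -m/2)
d(-8)*(-13) = -½*(-8)*(-13) = 4*(-13) = -52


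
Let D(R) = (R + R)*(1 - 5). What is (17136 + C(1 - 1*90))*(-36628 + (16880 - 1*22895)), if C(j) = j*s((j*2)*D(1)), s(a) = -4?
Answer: -745911356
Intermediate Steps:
D(R) = -8*R (D(R) = (2*R)*(-4) = -8*R)
C(j) = -4*j (C(j) = j*(-4) = -4*j)
(17136 + C(1 - 1*90))*(-36628 + (16880 - 1*22895)) = (17136 - 4*(1 - 1*90))*(-36628 + (16880 - 1*22895)) = (17136 - 4*(1 - 90))*(-36628 + (16880 - 22895)) = (17136 - 4*(-89))*(-36628 - 6015) = (17136 + 356)*(-42643) = 17492*(-42643) = -745911356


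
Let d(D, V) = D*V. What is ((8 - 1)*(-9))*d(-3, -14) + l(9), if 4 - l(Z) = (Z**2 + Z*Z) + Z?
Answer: -2813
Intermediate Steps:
l(Z) = 4 - Z - 2*Z**2 (l(Z) = 4 - ((Z**2 + Z*Z) + Z) = 4 - ((Z**2 + Z**2) + Z) = 4 - (2*Z**2 + Z) = 4 - (Z + 2*Z**2) = 4 + (-Z - 2*Z**2) = 4 - Z - 2*Z**2)
((8 - 1)*(-9))*d(-3, -14) + l(9) = ((8 - 1)*(-9))*(-3*(-14)) + (4 - 1*9 - 2*9**2) = (7*(-9))*42 + (4 - 9 - 2*81) = -63*42 + (4 - 9 - 162) = -2646 - 167 = -2813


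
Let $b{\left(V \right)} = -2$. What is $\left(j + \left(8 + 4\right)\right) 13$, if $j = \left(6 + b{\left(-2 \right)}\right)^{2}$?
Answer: $364$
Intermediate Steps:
$j = 16$ ($j = \left(6 - 2\right)^{2} = 4^{2} = 16$)
$\left(j + \left(8 + 4\right)\right) 13 = \left(16 + \left(8 + 4\right)\right) 13 = \left(16 + 12\right) 13 = 28 \cdot 13 = 364$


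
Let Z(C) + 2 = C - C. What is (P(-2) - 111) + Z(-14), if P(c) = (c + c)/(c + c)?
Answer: -112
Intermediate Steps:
P(c) = 1 (P(c) = (2*c)/((2*c)) = (2*c)*(1/(2*c)) = 1)
Z(C) = -2 (Z(C) = -2 + (C - C) = -2 + 0 = -2)
(P(-2) - 111) + Z(-14) = (1 - 111) - 2 = -110 - 2 = -112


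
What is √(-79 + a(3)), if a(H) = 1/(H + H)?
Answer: I*√2838/6 ≈ 8.8788*I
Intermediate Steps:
a(H) = 1/(2*H)
√(-79 + a(3)) = √(-79 + (½)/3) = √(-79 + (½)*(⅓)) = √(-79 + ⅙) = √(-473/6) = I*√2838/6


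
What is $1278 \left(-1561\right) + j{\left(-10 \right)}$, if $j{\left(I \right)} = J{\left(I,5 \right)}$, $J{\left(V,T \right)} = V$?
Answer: $-1994968$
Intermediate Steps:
$j{\left(I \right)} = I$
$1278 \left(-1561\right) + j{\left(-10 \right)} = 1278 \left(-1561\right) - 10 = -1994958 - 10 = -1994968$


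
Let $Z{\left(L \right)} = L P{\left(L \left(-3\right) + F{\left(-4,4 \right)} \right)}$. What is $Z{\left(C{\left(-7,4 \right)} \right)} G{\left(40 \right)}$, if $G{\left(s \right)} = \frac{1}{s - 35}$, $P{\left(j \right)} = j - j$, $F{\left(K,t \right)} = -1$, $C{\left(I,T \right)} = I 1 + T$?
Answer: $0$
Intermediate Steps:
$C{\left(I,T \right)} = I + T$
$P{\left(j \right)} = 0$
$G{\left(s \right)} = \frac{1}{-35 + s}$
$Z{\left(L \right)} = 0$ ($Z{\left(L \right)} = L 0 = 0$)
$Z{\left(C{\left(-7,4 \right)} \right)} G{\left(40 \right)} = \frac{0}{-35 + 40} = \frac{0}{5} = 0 \cdot \frac{1}{5} = 0$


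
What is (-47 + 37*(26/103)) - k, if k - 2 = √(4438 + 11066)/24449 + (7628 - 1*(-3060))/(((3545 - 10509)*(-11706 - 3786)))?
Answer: -27544786709/694517979 - 4*√969/24449 ≈ -39.665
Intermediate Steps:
k = 13486454/6742893 + 4*√969/24449 (k = 2 + (√(4438 + 11066)/24449 + (7628 - 1*(-3060))/(((3545 - 10509)*(-11706 - 3786)))) = 2 + (√15504*(1/24449) + (7628 + 3060)/((-6964*(-15492)))) = 2 + ((4*√969)*(1/24449) + 10688/107886288) = 2 + (4*√969/24449 + 10688*(1/107886288)) = 2 + (4*√969/24449 + 668/6742893) = 2 + (668/6742893 + 4*√969/24449) = 13486454/6742893 + 4*√969/24449 ≈ 2.0052)
(-47 + 37*(26/103)) - k = (-47 + 37*(26/103)) - (13486454/6742893 + 4*√969/24449) = (-47 + 37*(26*(1/103))) + (-13486454/6742893 - 4*√969/24449) = (-47 + 37*(26/103)) + (-13486454/6742893 - 4*√969/24449) = (-47 + 962/103) + (-13486454/6742893 - 4*√969/24449) = -3879/103 + (-13486454/6742893 - 4*√969/24449) = -27544786709/694517979 - 4*√969/24449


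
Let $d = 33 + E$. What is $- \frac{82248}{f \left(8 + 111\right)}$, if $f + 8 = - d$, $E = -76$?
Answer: $- \frac{82248}{4165} \approx -19.747$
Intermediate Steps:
$d = -43$ ($d = 33 - 76 = -43$)
$f = 35$ ($f = -8 - -43 = -8 + 43 = 35$)
$- \frac{82248}{f \left(8 + 111\right)} = - \frac{82248}{35 \left(8 + 111\right)} = - \frac{82248}{35 \cdot 119} = - \frac{82248}{4165}$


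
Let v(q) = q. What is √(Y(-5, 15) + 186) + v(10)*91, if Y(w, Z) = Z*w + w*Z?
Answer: 916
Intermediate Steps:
Y(w, Z) = 2*Z*w (Y(w, Z) = Z*w + Z*w = 2*Z*w)
√(Y(-5, 15) + 186) + v(10)*91 = √(2*15*(-5) + 186) + 10*91 = √(-150 + 186) + 910 = √36 + 910 = 6 + 910 = 916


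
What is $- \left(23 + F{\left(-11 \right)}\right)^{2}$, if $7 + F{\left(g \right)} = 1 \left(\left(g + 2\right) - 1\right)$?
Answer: $-36$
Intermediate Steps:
$F{\left(g \right)} = -6 + g$ ($F{\left(g \right)} = -7 + 1 \left(\left(g + 2\right) - 1\right) = -7 + 1 \left(\left(2 + g\right) - 1\right) = -7 + 1 \left(1 + g\right) = -7 + \left(1 + g\right) = -6 + g$)
$- \left(23 + F{\left(-11 \right)}\right)^{2} = - \left(23 - 17\right)^{2} = - 6^{2} = \left(-1\right) 36 = -36$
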